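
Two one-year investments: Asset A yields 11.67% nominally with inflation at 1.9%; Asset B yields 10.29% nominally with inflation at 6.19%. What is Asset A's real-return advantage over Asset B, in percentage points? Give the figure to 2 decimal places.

5.73

Asset A real return: 1.1167/1.019 − 1 = 9.588%.
Asset B real return: 1.1029/1.0619 − 1 = 3.861%.
Difference: 9.588 − 3.861 = 5.727 pp.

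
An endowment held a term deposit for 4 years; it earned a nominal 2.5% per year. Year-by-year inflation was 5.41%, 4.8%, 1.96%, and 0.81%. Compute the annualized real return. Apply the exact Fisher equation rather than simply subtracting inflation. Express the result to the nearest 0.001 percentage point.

-0.704%

Cumulative inflation factor: 1.0541 × 1.048 × 1.0196 × 1.0081 ≈ 1.13547.
Nominal growth factor: 1.10381. Real growth factor = 1.10381 / 1.13547 ≈ 0.97212.
Annualized: 0.97212^(1/4) − 1 ≈ -0.00704.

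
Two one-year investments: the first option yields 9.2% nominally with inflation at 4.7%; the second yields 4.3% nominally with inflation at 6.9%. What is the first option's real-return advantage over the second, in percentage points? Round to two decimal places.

The first option real return: 1.092/1.047 − 1 = 4.298%.
The second real return: 1.043/1.069 − 1 = -2.432%.
Difference: 4.298 − (-2.432) = 6.730 pp.

6.73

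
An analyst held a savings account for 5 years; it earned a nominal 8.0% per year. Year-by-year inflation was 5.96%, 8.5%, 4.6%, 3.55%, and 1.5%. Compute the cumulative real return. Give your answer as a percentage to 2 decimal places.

16.25%

Cumulative inflation factor: 1.0596 × 1.085 × 1.046 × 1.0355 × 1.015 ≈ 1.26392.
Nominal growth factor: 1.46933. Real growth factor = 1.46933 / 1.26392 ≈ 1.16252.
Total real return ≈ 16.2517%.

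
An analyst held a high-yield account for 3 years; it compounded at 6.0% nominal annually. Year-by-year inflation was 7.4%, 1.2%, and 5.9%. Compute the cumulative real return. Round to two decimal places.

Cumulative inflation factor: 1.074 × 1.012 × 1.059 ≈ 1.15101.
Nominal growth factor: 1.19102. Real growth factor = 1.19102 / 1.15101 ≈ 1.03475.
Total real return ≈ 3.4753%.

3.48%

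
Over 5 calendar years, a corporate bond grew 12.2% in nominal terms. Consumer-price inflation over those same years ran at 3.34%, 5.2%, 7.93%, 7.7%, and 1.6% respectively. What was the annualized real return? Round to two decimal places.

-2.66%

Cumulative inflation factor: 1.0334 × 1.052 × 1.0793 × 1.077 × 1.016 ≈ 1.28391.
Nominal growth factor: 1.12200. Real growth factor = 1.12200 / 1.28391 ≈ 0.87389.
Annualized: 0.87389^(1/5) − 1 ≈ -0.02660.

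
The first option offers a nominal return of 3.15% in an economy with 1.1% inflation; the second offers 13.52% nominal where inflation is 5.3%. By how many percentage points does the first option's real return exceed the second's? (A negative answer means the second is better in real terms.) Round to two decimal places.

The first option real return: 1.0315/1.011 − 1 = 2.028%.
The second real return: 1.1352/1.053 − 1 = 7.806%.
Difference: 2.028 − 7.806 = -5.778 pp.

-5.78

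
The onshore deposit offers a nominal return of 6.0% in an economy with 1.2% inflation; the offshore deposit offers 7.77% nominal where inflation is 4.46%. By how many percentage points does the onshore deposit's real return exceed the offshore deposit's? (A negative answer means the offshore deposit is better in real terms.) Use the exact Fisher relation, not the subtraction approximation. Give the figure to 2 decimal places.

1.57

The onshore deposit real return: 1.060/1.012 − 1 = 4.743%.
The offshore deposit real return: 1.0777/1.0446 − 1 = 3.169%.
Difference: 4.743 − 3.169 = 1.574 pp.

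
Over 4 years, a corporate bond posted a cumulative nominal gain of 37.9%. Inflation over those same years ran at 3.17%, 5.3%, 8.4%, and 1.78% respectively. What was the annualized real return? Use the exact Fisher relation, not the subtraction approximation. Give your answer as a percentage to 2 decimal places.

Cumulative inflation factor: 1.0317 × 1.053 × 1.084 × 1.0178 ≈ 1.19860.
Nominal growth factor: 1.37900. Real growth factor = 1.37900 / 1.19860 ≈ 1.15051.
Annualized: 1.15051^(1/4) − 1 ≈ 0.03567.

3.57%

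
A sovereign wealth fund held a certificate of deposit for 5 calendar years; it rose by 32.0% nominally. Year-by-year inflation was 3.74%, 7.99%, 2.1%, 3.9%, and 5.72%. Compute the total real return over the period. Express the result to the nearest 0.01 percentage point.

5.06%

Cumulative inflation factor: 1.0374 × 1.0799 × 1.021 × 1.039 × 1.0572 ≈ 1.25640.
Nominal growth factor: 1.32000. Real growth factor = 1.32000 / 1.25640 ≈ 1.05062.
Total real return ≈ 5.0620%.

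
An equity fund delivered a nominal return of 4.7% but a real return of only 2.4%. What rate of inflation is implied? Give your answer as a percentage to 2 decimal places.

2.25%

From (1+r_nom) = (1+r_real)(1+π), we get 1+π = (1 + 4.7%)/(1 + 2.4%) = 1.047/1.024 ≈ 1.02246.
So π ≈ 2.2461%.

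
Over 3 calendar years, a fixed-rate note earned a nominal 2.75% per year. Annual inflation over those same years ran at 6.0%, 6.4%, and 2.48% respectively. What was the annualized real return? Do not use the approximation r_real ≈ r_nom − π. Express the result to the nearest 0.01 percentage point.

-2.09%

Cumulative inflation factor: 1.060 × 1.064 × 1.0248 ≈ 1.15581.
Nominal growth factor: 1.08479. Real growth factor = 1.08479 / 1.15581 ≈ 0.93855.
Annualized: 0.93855^(1/3) − 1 ≈ -0.02092.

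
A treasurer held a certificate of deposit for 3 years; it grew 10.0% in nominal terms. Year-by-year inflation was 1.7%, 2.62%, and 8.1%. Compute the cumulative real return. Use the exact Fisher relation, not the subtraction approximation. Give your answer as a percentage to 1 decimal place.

-2.5%

Cumulative inflation factor: 1.017 × 1.0262 × 1.081 ≈ 1.12818.
Nominal growth factor: 1.10000. Real growth factor = 1.10000 / 1.12818 ≈ 0.97502.
Total real return ≈ -2.4979%.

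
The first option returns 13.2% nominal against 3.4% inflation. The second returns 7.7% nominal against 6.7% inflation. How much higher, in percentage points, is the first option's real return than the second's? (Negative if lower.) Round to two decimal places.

The first option real return: 1.132/1.034 − 1 = 9.478%.
The second real return: 1.077/1.067 − 1 = 0.937%.
Difference: 9.478 − 0.937 = 8.541 pp.

8.54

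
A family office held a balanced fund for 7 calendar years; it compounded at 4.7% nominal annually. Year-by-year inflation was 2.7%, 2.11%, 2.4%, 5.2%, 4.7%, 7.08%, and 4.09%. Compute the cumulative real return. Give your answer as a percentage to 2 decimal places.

4.62%

Cumulative inflation factor: 1.027 × 1.0211 × 1.024 × 1.052 × 1.047 × 1.0708 × 1.0409 ≈ 1.31831.
Nominal growth factor: 1.37920. Real growth factor = 1.37920 / 1.31831 ≈ 1.04618.
Total real return ≈ 4.6185%.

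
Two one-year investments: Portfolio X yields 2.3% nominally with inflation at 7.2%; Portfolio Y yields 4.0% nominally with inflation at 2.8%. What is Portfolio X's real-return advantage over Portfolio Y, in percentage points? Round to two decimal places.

-5.74

Portfolio X real return: 1.023/1.072 − 1 = -4.571%.
Portfolio Y real return: 1.040/1.028 − 1 = 1.167%.
Difference: -4.571 − 1.167 = -5.738 pp.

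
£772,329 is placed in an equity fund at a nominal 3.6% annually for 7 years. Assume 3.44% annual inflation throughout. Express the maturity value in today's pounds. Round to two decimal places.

Nominal value at maturity: £772,329 × (1 + 3.6%)^7 ≈ £989,283.19.
Price-level factor over 7 years: (1 + 3.44%)^7 ≈ 1.2671253606.
Dividing the nominal maturity value by the price-level factor gives the value in today's money.

£780,730.32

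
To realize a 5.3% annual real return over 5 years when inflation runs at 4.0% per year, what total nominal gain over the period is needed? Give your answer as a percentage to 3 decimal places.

Required annual nominal rate: (1+5.3%)(1+4.0%) − 1 = 9.512%.
Cumulative over 5 years: (1 + 0.09512)^5 − 1 ≈ 0.57510.

57.510%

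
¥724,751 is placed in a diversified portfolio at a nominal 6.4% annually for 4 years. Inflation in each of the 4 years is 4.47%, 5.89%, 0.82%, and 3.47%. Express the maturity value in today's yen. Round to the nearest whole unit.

Nominal value at maturity: ¥724,751 × (1 + 6.4%)^4 ≈ ¥928,871.
Price-level factor over 4 years: 1.0447 × 1.0589 × 1.0082 × 1.0347 ≈ 1.1540049859.
Dividing the nominal maturity value by the price-level factor gives the value in today's money.

¥804,911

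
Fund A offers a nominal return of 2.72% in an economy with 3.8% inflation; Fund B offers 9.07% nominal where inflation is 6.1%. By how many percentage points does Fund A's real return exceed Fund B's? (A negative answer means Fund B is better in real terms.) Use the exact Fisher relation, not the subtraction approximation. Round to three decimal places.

Fund A real return: 1.0272/1.038 − 1 = -1.0405%.
Fund B real return: 1.0907/1.061 − 1 = 2.7992%.
Difference: -1.0405 − 2.7992 = -3.8397 pp.

-3.840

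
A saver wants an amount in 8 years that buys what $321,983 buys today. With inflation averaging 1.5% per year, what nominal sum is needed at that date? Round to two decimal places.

Cumulative price-level factor: (1+1.5%)^8 ≈ 1.1264925866.
Multiplying $321,983 by the price-level factor gives the future nominal sum.

$362,711.46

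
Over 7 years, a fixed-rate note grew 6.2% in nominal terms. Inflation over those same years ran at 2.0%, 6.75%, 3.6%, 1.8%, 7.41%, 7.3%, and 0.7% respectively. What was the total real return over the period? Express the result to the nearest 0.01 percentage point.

-20.32%

Cumulative inflation factor: 1.020 × 1.0675 × 1.036 × 1.018 × 1.0741 × 1.073 × 1.007 ≈ 1.33275.
Nominal growth factor: 1.06200. Real growth factor = 1.06200 / 1.33275 ≈ 0.79685.
Total real return ≈ -20.3153%.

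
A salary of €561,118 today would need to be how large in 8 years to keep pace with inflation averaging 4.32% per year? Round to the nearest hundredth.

Cumulative price-level factor: (1+4.32%)^8 ≈ 1.4026219374.
The nominal amount required is €561,118 scaled up by that factor.

€787,036.42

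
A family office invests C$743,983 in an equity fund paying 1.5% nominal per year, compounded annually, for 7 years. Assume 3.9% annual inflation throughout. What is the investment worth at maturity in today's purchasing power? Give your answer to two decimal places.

Nominal value at maturity: C$743,983 × (1 + 1.5%)^7 ≈ C$825,705.75.
Price-level factor over 7 years: (1 + 3.9%)^7 ≈ 1.3071000549.
Dividing the nominal maturity value by the price-level factor gives the value in today's money.

C$631,708.14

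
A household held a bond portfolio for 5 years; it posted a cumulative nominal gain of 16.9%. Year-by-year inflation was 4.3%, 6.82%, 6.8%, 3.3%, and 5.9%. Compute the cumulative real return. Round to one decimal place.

Cumulative inflation factor: 1.043 × 1.0682 × 1.068 × 1.033 × 1.059 ≈ 1.30168.
Nominal growth factor: 1.16900. Real growth factor = 1.16900 / 1.30168 ≈ 0.89807.
Total real return ≈ -10.1930%.

-10.2%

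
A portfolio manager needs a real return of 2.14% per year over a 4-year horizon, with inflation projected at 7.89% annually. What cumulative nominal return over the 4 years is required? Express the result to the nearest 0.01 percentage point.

47.47%

Required annual nominal rate: (1+2.14%)(1+7.89%) − 1 = 10.198846%.
Cumulative over 4 years: (1 + 0.10198846)^4 − 1 ≈ 0.47472.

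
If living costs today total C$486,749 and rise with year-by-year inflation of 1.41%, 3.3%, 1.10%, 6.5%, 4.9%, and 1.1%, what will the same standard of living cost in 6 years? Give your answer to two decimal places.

Cumulative price-level factor: 1.0141 × 1.033 × 1.0110 × 1.065 × 1.049 × 1.011 ≈ 1.1962129822.
Multiplying C$486,749 by the price-level factor gives the future nominal sum.

C$582,255.47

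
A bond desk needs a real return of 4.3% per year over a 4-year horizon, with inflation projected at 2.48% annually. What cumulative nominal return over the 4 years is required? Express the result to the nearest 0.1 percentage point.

Required annual nominal rate: (1+4.3%)(1+2.48%) − 1 = 6.88664%.
Cumulative over 4 years: (1 + 0.0688664)^4 − 1 ≈ 0.30525.

30.5%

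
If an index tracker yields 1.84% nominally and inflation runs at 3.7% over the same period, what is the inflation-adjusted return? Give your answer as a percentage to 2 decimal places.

-1.79%

Real return via the Fisher equation: (1 + 1.84%)/(1 + 3.7%) − 1 = 1.0184/1.037 − 1 ≈ -0.01794.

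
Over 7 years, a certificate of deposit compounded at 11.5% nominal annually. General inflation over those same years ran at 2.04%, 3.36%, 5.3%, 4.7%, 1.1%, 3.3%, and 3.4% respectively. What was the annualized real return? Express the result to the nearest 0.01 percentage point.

Cumulative inflation factor: 1.0204 × 1.0336 × 1.053 × 1.047 × 1.011 × 1.033 × 1.034 ≈ 1.25565.
Nominal growth factor: 2.14252. Real growth factor = 2.14252 / 1.25565 ≈ 1.70629.
Annualized: 1.70629^(1/7) − 1 ≈ 0.07932.

7.93%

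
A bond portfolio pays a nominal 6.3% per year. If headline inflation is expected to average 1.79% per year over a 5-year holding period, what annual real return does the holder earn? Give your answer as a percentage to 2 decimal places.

With constant rates the annual real return is the same each year: (1+6.3%)/(1+1.79%) − 1 = 0.04431.

4.43%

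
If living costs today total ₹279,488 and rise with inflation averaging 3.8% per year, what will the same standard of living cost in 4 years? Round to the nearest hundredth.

Cumulative price-level factor: (1+3.8%)^4 ≈ 1.1608855731.
The nominal amount required is ₹279,488 scaled up by that factor.

₹324,453.59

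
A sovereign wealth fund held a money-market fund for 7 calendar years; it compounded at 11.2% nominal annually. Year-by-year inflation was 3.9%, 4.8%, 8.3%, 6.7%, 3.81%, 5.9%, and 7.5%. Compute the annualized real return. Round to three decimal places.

5.072%

Cumulative inflation factor: 1.039 × 1.048 × 1.083 × 1.067 × 1.0381 × 1.059 × 1.075 ≈ 1.48701.
Nominal growth factor: 2.10249. Real growth factor = 2.10249 / 1.48701 ≈ 1.41390.
Annualized: 1.41390^(1/7) − 1 ≈ 0.05072.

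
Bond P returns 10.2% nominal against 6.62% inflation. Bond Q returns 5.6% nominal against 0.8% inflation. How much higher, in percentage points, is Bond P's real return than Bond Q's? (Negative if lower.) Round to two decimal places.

Bond P real return: 1.102/1.0662 − 1 = 3.358%.
Bond Q real return: 1.056/1.008 − 1 = 4.762%.
Difference: 3.358 − 4.762 = -1.404 pp.

-1.40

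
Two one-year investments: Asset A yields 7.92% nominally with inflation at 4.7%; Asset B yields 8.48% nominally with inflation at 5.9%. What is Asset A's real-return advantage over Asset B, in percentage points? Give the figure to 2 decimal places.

Asset A real return: 1.0792/1.047 − 1 = 3.075%.
Asset B real return: 1.0848/1.059 − 1 = 2.436%.
Difference: 3.075 − 2.436 = 0.639 pp.

0.64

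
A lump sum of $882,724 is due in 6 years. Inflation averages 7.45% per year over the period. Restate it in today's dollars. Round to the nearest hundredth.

Price-level factor over 6 years: (1 + 7.45%)^6 ≈ 1.5389996426.
Purchasing power today: $882,724 divided by that factor.

$573,569.98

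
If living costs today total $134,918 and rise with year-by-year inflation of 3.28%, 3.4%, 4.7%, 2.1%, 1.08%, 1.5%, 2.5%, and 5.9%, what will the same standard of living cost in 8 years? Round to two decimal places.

Cumulative price-level factor: 1.0328 × 1.034 × 1.047 × 1.021 × 1.0108 × 1.015 × 1.025 × 1.059 ≈ 1.2713358473.
Multiplying $134,918 by the price-level factor gives the future nominal sum.

$171,526.09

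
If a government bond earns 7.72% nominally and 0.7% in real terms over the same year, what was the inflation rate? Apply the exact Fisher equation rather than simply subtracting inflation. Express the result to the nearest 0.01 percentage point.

From (1+r_nom) = (1+r_real)(1+π), we get 1+π = (1 + 7.72%)/(1 + 0.7%) = 1.0772/1.007 ≈ 1.06971.
So π ≈ 6.9712%.

6.97%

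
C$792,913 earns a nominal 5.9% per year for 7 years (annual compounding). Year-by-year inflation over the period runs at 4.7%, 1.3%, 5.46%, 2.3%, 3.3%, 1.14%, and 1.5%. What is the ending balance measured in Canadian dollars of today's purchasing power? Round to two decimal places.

Nominal value at maturity: C$792,913 × (1 + 5.9%)^7 ≈ C$1,184,396.89.
Price-level factor over 7 years: 1.047 × 1.013 × 1.0546 × 1.023 × 1.033 × 1.0114 × 1.015 ≈ 1.2134135513.
Dividing the nominal maturity value by the price-level factor gives the value in today's money.

C$976,086.75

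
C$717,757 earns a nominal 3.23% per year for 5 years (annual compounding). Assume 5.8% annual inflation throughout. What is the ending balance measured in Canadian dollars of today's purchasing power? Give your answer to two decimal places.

C$634,714.96

Nominal value at maturity: C$717,757 × (1 + 3.23%)^5 ≈ C$841,408.85.
Price-level factor over 5 years: (1 + 5.8%)^5 ≈ 1.3256483588.
Dividing the nominal maturity value by the price-level factor gives the value in today's money.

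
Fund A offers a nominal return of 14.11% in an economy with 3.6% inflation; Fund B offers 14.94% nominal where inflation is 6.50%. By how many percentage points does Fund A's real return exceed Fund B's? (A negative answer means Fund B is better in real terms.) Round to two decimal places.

2.22

Fund A real return: 1.1411/1.036 − 1 = 10.145%.
Fund B real return: 1.1494/1.0650 − 1 = 7.925%.
Difference: 10.145 − 7.925 = 2.220 pp.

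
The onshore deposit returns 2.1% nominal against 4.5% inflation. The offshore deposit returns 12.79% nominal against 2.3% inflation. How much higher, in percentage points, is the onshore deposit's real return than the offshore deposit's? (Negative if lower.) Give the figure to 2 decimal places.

-12.55

The onshore deposit real return: 1.021/1.045 − 1 = -2.297%.
The offshore deposit real return: 1.1279/1.023 − 1 = 10.254%.
Difference: -2.297 − 10.254 = -12.551 pp.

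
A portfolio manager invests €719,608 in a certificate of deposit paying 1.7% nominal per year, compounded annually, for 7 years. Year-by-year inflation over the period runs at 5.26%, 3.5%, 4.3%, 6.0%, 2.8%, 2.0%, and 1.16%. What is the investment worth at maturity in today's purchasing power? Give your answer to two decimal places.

€633,791.86

Nominal value at maturity: €719,608 × (1 + 1.7%)^7 ≈ €809,734.52.
Price-level factor over 7 years: 1.0526 × 1.035 × 1.043 × 1.060 × 1.028 × 1.020 × 1.0116 ≈ 1.2776032158.
The maturity value deflated by that factor is the answer in today's purchasing power.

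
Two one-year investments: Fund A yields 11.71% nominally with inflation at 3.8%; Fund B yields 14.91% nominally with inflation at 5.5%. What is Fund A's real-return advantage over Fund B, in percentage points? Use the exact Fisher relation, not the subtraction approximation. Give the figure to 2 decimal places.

Fund A real return: 1.1171/1.038 − 1 = 7.620%.
Fund B real return: 1.1491/1.055 − 1 = 8.919%.
Difference: 7.620 − 8.919 = -1.299 pp.

-1.30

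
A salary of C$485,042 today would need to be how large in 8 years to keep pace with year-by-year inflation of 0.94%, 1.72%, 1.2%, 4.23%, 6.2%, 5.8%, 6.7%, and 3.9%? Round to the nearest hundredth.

C$654,353.45

Cumulative price-level factor: 1.0094 × 1.0172 × 1.012 × 1.0423 × 1.062 × 1.058 × 1.067 × 1.039 ≈ 1.3490655543.
Multiplying C$485,042 by the price-level factor gives the future nominal sum.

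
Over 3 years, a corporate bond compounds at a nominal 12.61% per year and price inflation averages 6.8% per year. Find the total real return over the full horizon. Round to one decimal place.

17.2%

The annual real rate is (1+12.61%)/(1+6.8%) − 1 = 5.4401%.
Compounded over 3 years: (1 + 0.054401)^3 − 1 ≈ 0.17224.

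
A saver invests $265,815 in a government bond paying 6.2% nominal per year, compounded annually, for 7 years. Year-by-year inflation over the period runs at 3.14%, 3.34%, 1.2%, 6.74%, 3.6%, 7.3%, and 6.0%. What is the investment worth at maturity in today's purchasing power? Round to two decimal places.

Nominal value at maturity: $265,815 × (1 + 6.2%)^7 ≈ $404,996.34.
Price-level factor over 7 years: 1.0314 × 1.0334 × 1.012 × 1.0674 × 1.036 × 1.073 × 1.060 ≈ 1.3566525576.
Dividing the nominal maturity value by the price-level factor gives the value in today's money.

$298,526.21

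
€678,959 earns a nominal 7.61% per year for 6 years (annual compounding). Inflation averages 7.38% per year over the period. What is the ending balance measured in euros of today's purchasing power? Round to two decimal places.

Nominal value at maturity: €678,959 × (1 + 7.61%)^6 ≈ €1,054,288.18.
Price-level factor over 6 years: (1 + 7.38%)^6 ≈ 1.5329937977.
Dividing the nominal maturity value by the price-level factor gives the value in today's money.

€687,731.54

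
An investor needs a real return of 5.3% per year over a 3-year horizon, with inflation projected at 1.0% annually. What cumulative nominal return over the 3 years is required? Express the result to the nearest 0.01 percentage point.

Required annual nominal rate: (1+5.3%)(1+1.0%) − 1 = 6.353%.
Cumulative over 3 years: (1 + 0.06353)^3 − 1 ≈ 0.20295.

20.30%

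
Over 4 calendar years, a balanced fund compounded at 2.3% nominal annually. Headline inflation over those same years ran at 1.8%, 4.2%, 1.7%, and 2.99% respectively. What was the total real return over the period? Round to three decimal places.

Cumulative inflation factor: 1.018 × 1.042 × 1.017 × 1.0299 ≈ 1.11104.
Nominal growth factor: 1.09522. Real growth factor = 1.09522 / 1.11104 ≈ 0.98576.
Total real return ≈ -1.4240%.

-1.424%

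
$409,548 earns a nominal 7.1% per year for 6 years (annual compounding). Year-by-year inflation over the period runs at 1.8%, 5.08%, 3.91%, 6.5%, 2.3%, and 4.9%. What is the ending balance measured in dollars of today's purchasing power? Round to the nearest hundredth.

$486,536.83

Nominal value at maturity: $409,548 × (1 + 7.1%)^6 ≈ $618,075.65.
Price-level factor over 6 years: 1.018 × 1.0508 × 1.0391 × 1.065 × 1.023 × 1.049 ≈ 1.2703573850.
Dividing the nominal maturity value by the price-level factor gives the value in today's money.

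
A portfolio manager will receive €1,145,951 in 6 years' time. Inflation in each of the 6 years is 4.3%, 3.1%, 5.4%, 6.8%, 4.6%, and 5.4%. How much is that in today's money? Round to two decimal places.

€858,694.96

Price-level factor over 6 years: 1.043 × 1.031 × 1.054 × 1.068 × 1.046 × 1.054 ≈ 1.3345262867.
Purchasing power today: €1,145,951 divided by that factor.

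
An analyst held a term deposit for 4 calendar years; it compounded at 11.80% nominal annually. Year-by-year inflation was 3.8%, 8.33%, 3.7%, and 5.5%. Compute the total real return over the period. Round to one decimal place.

Cumulative inflation factor: 1.038 × 1.0833 × 1.037 × 1.055 ≈ 1.23020.
Nominal growth factor: 1.56231. Real growth factor = 1.56231 / 1.23020 ≈ 1.26996.
Total real return ≈ 26.9960%.

27.0%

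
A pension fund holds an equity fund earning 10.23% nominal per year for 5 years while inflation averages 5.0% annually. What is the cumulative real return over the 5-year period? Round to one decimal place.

The annual real rate is (1+10.23%)/(1+5.0%) − 1 = 4.9810%.
Compounded over 5 years: (1 + 0.049810)^5 − 1 ≈ 0.27512.

27.5%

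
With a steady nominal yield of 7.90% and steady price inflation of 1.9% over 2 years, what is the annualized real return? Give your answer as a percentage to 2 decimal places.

With constant rates the annual real return is the same each year: (1+7.90%)/(1+1.9%) − 1 = 0.05888.

5.89%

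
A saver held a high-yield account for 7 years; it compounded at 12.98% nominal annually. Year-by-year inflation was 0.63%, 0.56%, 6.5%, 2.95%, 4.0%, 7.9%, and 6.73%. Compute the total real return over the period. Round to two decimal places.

76.82%

Cumulative inflation factor: 1.0063 × 1.0056 × 1.065 × 1.0295 × 1.040 × 1.079 × 1.0673 ≈ 1.32883.
Nominal growth factor: 2.34969. Real growth factor = 2.34969 / 1.32883 ≈ 1.76824.
Total real return ≈ 76.8239%.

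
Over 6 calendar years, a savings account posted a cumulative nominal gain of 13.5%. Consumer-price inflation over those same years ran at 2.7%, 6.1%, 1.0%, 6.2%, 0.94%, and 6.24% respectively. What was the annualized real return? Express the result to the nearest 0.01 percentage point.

Cumulative inflation factor: 1.027 × 1.061 × 1.010 × 1.062 × 1.0094 × 1.0624 ≈ 1.25338.
Nominal growth factor: 1.13500. Real growth factor = 1.13500 / 1.25338 ≈ 0.90555.
Annualized: 0.90555^(1/6) − 1 ≈ -0.01640.

-1.64%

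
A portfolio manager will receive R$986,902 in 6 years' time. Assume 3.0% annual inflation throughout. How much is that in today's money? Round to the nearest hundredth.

R$826,514.89

Price-level factor over 6 years: (1 + 3.0%)^6 ≈ 1.1940522965.
Purchasing power today: R$986,902 divided by that factor.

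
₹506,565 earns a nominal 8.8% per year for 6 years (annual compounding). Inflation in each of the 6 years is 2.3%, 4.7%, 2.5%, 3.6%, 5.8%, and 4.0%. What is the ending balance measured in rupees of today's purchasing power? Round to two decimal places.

₹671,403.51

Nominal value at maturity: ₹506,565 × (1 + 8.8%)^6 ≈ ₹840,250.06.
Price-level factor over 6 years: 1.023 × 1.047 × 1.025 × 1.036 × 1.058 × 1.040 ≈ 1.2514829672.
Dividing the nominal maturity value by the price-level factor gives the value in today's money.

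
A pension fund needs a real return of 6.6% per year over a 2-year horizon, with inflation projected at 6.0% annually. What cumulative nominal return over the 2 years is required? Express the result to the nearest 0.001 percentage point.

27.681%

Required annual nominal rate: (1+6.6%)(1+6.0%) − 1 = 12.996%.
Cumulative over 2 years: (1 + 0.12996)^2 − 1 ≈ 0.27681.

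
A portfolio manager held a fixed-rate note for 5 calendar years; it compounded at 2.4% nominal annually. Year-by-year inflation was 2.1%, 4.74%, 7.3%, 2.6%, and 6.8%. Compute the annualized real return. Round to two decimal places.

-2.18%

Cumulative inflation factor: 1.021 × 1.0474 × 1.073 × 1.026 × 1.068 ≈ 1.25735.
Nominal growth factor: 1.12590. Real growth factor = 1.12590 / 1.25735 ≈ 0.89545.
Annualized: 0.89545^(1/5) − 1 ≈ -0.02184.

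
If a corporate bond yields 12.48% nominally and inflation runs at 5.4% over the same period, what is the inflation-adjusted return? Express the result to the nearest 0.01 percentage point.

6.72%

Real return via the Fisher equation: (1 + 12.48%)/(1 + 5.4%) − 1 = 1.1248/1.054 − 1 ≈ 0.06717.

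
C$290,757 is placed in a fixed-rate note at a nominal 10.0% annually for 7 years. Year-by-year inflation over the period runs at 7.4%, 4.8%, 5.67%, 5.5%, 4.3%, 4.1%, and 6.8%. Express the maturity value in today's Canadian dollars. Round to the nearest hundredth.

C$389,406.28

Nominal value at maturity: C$290,757 × (1 + 10.0%)^7 ≈ C$566,603.14.
Price-level factor over 7 years: 1.074 × 1.048 × 1.0567 × 1.055 × 1.043 × 1.041 × 1.068 ≈ 1.4550436491.
Dividing the nominal maturity value by the price-level factor gives the value in today's money.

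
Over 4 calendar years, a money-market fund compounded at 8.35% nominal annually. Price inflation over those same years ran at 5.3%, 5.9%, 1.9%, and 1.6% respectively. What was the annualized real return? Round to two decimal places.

Cumulative inflation factor: 1.053 × 1.059 × 1.019 × 1.016 ≈ 1.15450.
Nominal growth factor: 1.37821. Real growth factor = 1.37821 / 1.15450 ≈ 1.19378.
Annualized: 1.19378^(1/4) − 1 ≈ 0.04528.

4.53%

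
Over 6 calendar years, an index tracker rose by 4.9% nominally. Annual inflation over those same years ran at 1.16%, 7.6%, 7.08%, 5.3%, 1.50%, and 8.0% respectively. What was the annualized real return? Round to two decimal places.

Cumulative inflation factor: 1.0116 × 1.076 × 1.0708 × 1.053 × 1.0150 × 1.080 ≈ 1.34539.
Nominal growth factor: 1.04900. Real growth factor = 1.04900 / 1.34539 ≈ 0.77970.
Annualized: 0.77970^(1/6) − 1 ≈ -0.04063.

-4.06%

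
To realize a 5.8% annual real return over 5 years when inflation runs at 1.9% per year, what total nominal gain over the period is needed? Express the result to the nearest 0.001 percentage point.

Required annual nominal rate: (1+5.8%)(1+1.9%) − 1 = 7.8102%.
Cumulative over 5 years: (1 + 0.078102)^5 − 1 ≈ 0.45646.

45.646%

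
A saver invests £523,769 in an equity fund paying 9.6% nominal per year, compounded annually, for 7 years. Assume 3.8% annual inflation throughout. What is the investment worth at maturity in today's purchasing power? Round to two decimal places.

Nominal value at maturity: £523,769 × (1 + 9.6%)^7 ≈ £994,978.44.
Price-level factor over 7 years: (1 + 3.8%)^7 ≈ 1.2983191849.
Dividing the nominal maturity value by the price-level factor gives the value in today's money.

£766,358.88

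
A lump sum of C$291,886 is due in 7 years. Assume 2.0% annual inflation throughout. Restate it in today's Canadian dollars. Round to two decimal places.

C$254,104.33

Price-level factor over 7 years: (1 + 2.0%)^7 ≈ 1.1486856676.
Purchasing power today: C$291,886 divided by that factor.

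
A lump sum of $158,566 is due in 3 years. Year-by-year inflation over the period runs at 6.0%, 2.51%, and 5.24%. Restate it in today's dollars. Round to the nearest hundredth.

$138,661.90

Price-level factor over 3 years: 1.060 × 1.0251 × 1.0524 = 1.1435441544.
Purchasing power today: $158,566 divided by that factor.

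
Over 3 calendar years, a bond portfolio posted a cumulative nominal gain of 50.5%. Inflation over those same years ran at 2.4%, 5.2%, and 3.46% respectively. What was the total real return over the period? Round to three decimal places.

Cumulative inflation factor: 1.024 × 1.052 × 1.0346 ≈ 1.11452.
Nominal growth factor: 1.50500. Real growth factor = 1.50500 / 1.11452 ≈ 1.35036.
Total real return ≈ 35.0356%.

35.036%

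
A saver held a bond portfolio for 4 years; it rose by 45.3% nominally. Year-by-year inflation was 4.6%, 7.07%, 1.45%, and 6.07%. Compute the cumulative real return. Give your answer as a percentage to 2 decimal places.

Cumulative inflation factor: 1.046 × 1.0707 × 1.0145 × 1.0607 ≈ 1.20516.
Nominal growth factor: 1.45300. Real growth factor = 1.45300 / 1.20516 ≈ 1.20565.
Total real return ≈ 20.5651%.

20.57%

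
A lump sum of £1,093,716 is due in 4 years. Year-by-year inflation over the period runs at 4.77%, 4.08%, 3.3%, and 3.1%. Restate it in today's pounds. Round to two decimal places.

£941,762.41

Price-level factor over 4 years: 1.0477 × 1.0408 × 1.033 × 1.031 ≈ 1.1613502407.
Purchasing power today: £1,093,716 divided by that factor.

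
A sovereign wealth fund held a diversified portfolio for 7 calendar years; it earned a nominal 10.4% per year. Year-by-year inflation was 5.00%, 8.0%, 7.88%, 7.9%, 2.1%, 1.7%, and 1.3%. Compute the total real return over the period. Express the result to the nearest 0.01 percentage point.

43.96%

Cumulative inflation factor: 1.0500 × 1.080 × 1.0788 × 1.079 × 1.021 × 1.017 × 1.013 ≈ 1.38845.
Nominal growth factor: 1.99887. Real growth factor = 1.99887 / 1.38845 ≈ 1.43963.
Total real return ≈ 43.9633%.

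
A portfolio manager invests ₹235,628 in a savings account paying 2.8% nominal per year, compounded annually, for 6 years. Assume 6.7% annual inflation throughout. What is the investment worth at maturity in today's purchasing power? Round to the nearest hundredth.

Nominal value at maturity: ₹235,628 × (1 + 2.8%)^6 ≈ ₹278,090.14.
Price-level factor over 6 years: (1 + 6.7%)^6 ≈ 1.4756607180.
The maturity value deflated by that factor is the answer in today's purchasing power.

₹188,451.27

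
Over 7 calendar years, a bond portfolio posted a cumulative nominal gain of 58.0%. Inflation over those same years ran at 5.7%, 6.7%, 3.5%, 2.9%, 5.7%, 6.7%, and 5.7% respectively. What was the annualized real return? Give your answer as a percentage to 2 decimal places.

Cumulative inflation factor: 1.057 × 1.067 × 1.035 × 1.029 × 1.057 × 1.067 × 1.057 ≈ 1.43189.
Nominal growth factor: 1.58000. Real growth factor = 1.58000 / 1.43189 ≈ 1.10344.
Annualized: 1.10344^(1/7) − 1 ≈ 0.01416.

1.42%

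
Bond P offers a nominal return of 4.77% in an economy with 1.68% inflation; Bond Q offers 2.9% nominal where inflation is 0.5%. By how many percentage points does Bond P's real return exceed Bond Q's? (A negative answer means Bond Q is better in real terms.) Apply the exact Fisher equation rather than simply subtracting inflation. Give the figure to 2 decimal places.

0.65

Bond P real return: 1.0477/1.0168 − 1 = 3.039%.
Bond Q real return: 1.029/1.005 − 1 = 2.388%.
Difference: 3.039 − 2.388 = 0.651 pp.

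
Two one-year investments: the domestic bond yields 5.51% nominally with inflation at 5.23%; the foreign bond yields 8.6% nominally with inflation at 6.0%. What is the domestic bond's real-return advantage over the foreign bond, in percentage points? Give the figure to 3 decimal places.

The domestic bond real return: 1.0551/1.0523 − 1 = 0.2661%.
The foreign bond real return: 1.086/1.060 − 1 = 2.4528%.
Difference: 0.2661 − 2.4528 = -2.1867 pp.

-2.187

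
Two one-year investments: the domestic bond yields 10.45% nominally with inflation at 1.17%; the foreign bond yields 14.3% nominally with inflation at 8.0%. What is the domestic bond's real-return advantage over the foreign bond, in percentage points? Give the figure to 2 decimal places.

The domestic bond real return: 1.1045/1.0117 − 1 = 9.173%.
The foreign bond real return: 1.143/1.080 − 1 = 5.833%.
Difference: 9.173 − 5.833 = 3.340 pp.

3.34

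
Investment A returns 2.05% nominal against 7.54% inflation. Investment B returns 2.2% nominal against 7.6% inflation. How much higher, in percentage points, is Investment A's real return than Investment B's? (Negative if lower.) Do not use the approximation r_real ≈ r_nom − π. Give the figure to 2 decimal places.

-0.09

Investment A real return: 1.0205/1.0754 − 1 = -5.105%.
Investment B real return: 1.022/1.076 − 1 = -5.019%.
Difference: -5.105 − (-5.019) = -0.086 pp.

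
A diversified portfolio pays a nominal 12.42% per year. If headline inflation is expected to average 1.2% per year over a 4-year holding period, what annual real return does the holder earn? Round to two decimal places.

With constant rates the annual real return is the same each year: (1+12.42%)/(1+1.2%) − 1 = 0.11087.

11.09%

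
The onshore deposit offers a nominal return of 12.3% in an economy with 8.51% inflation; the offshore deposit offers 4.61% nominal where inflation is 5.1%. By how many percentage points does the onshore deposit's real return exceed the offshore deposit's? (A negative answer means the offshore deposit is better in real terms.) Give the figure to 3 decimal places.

3.959

The onshore deposit real return: 1.123/1.0851 − 1 = 3.4928%.
The offshore deposit real return: 1.0461/1.051 − 1 = -0.4662%.
Difference: 3.4928 − (-0.4662) = 3.9590 pp.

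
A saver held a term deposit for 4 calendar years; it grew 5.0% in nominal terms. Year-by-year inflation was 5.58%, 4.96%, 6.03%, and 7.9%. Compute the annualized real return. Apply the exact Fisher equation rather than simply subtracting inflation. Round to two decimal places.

-4.60%

Cumulative inflation factor: 1.0558 × 1.0496 × 1.0603 × 1.079 ≈ 1.26781.
Nominal growth factor: 1.05000. Real growth factor = 1.05000 / 1.26781 ≈ 0.82820.
Annualized: 0.82820^(1/4) − 1 ≈ -0.04603.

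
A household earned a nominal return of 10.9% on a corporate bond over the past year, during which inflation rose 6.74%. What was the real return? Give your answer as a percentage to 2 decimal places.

3.90%

Real return via the Fisher equation: (1 + 10.9%)/(1 + 6.74%) − 1 = 1.109/1.0674 − 1 ≈ 0.03897.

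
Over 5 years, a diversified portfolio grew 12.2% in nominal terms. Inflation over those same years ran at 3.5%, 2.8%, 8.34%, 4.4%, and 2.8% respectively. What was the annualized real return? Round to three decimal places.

Cumulative inflation factor: 1.035 × 1.028 × 1.0834 × 1.044 × 1.028 ≈ 1.23713.
Nominal growth factor: 1.12200. Real growth factor = 1.12200 / 1.23713 ≈ 0.90694.
Annualized: 0.90694^(1/5) − 1 ≈ -0.01935.

-1.935%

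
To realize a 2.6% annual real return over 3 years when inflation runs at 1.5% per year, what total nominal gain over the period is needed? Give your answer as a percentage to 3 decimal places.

12.938%

Required annual nominal rate: (1+2.6%)(1+1.5%) − 1 = 4.139%.
Cumulative over 3 years: (1 + 0.04139)^3 − 1 ≈ 0.12938.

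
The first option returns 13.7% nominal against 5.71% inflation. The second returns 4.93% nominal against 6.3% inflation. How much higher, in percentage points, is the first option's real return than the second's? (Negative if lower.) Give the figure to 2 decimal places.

8.85

The first option real return: 1.137/1.0571 − 1 = 7.558%.
The second real return: 1.0493/1.063 − 1 = -1.289%.
Difference: 7.558 − (-1.289) = 8.847 pp.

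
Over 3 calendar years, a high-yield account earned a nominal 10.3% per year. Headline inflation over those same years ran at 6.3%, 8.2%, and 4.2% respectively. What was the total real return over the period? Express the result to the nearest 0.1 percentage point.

Cumulative inflation factor: 1.063 × 1.082 × 1.042 ≈ 1.19847.
Nominal growth factor: 1.34192. Real growth factor = 1.34192 / 1.19847 ≈ 1.11969.
Total real return ≈ 11.9691%.

12.0%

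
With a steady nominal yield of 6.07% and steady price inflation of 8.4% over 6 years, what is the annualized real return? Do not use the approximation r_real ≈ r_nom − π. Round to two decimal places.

With constant rates the annual real return is the same each year: (1+6.07%)/(1+8.4%) − 1 = -0.02149.

-2.15%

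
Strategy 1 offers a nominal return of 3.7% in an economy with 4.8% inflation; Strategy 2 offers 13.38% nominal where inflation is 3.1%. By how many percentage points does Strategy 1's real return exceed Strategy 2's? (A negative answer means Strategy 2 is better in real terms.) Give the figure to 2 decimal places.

Strategy 1 real return: 1.037/1.048 − 1 = -1.050%.
Strategy 2 real return: 1.1338/1.031 − 1 = 9.971%.
Difference: -1.050 − 9.971 = -11.021 pp.

-11.02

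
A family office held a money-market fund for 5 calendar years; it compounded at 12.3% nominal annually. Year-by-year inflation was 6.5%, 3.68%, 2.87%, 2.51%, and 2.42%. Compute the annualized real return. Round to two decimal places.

8.41%

Cumulative inflation factor: 1.065 × 1.0368 × 1.0287 × 1.0251 × 1.0242 ≈ 1.19257.
Nominal growth factor: 1.78607. Real growth factor = 1.78607 / 1.19257 ≈ 1.49766.
Annualized: 1.49766^(1/5) − 1 ≈ 0.08413.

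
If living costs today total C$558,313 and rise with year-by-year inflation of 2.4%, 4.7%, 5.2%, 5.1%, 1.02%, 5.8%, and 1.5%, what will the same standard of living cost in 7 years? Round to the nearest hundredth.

Cumulative price-level factor: 1.024 × 1.047 × 1.052 × 1.051 × 1.0102 × 1.058 × 1.015 ≈ 1.2859502532.
The nominal amount required is C$558,313 scaled up by that factor.

C$717,962.74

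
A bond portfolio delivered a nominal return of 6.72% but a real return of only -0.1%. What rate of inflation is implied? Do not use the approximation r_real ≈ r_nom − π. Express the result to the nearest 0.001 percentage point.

From (1+r_nom) = (1+r_real)(1+π), we get 1+π = (1 + 6.72%)/(1 − 0.1%) = 1.0672/0.999 ≈ 1.06827.
So π ≈ 6.8268%.

6.827%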